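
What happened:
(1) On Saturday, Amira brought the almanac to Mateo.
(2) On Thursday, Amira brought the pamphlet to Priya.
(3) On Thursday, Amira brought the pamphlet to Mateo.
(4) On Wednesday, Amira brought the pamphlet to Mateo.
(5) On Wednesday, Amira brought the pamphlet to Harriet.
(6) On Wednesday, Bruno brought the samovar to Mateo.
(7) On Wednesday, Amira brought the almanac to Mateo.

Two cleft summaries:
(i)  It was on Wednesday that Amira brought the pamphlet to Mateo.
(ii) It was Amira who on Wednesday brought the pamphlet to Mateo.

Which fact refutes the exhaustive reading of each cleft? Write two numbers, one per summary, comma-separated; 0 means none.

Summary (i) focuses "on Wednesday" (the setting); background agent = Amira, thing = the pamphlet, recipient = Mateo. Fact (3) matches that background with setting = on Thursday — refutes (i).
Summary (ii) focuses "Amira" (the agent); background thing = the pamphlet, recipient = Mateo, setting = on Wednesday. No fact matches that background with a different agent, so 0.

3, 0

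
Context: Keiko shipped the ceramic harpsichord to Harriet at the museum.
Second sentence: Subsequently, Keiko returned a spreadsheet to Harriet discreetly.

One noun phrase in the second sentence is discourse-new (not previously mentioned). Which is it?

a spreadsheet

"Keiko" and "Harriet" in the second sentence are given — already mentioned in the context.
"a spreadsheet" has no antecedent in the context; it is discourse-new (the indefinite article also signals a new referent).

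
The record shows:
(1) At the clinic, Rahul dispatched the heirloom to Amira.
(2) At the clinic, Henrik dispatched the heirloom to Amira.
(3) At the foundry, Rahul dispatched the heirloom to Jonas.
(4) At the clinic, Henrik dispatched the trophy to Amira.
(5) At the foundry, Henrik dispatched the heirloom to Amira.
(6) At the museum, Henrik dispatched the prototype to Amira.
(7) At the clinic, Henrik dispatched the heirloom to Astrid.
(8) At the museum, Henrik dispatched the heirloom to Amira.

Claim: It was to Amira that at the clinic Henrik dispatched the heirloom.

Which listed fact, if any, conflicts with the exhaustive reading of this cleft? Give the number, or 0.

7

Focus of the cleft: "Amira" (the recipient). Presupposed background: Henrik as agent and the heirloom as thing and at the clinic as setting.
Exhaustivity: Amira is the only recipient satisfying that background.
Fact (7) shares the background but with recipient = Astrid; exhaustivity is violated.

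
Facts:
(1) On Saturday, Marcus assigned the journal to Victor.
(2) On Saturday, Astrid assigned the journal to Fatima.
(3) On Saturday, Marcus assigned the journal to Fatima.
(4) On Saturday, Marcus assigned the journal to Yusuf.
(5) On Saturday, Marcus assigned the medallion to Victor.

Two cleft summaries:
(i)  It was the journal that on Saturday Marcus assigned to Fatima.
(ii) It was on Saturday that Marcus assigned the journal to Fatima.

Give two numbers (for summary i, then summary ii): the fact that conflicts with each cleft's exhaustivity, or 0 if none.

0, 0

(i): focus "the journal". No fact shares same agent, recipient, setting (Marcus / Fatima / on Saturday) with a different thing. 0.
(ii): focus "on Saturday". No fact shares same agent, thing, recipient (Marcus / the journal / Fatima) with a different setting. 0.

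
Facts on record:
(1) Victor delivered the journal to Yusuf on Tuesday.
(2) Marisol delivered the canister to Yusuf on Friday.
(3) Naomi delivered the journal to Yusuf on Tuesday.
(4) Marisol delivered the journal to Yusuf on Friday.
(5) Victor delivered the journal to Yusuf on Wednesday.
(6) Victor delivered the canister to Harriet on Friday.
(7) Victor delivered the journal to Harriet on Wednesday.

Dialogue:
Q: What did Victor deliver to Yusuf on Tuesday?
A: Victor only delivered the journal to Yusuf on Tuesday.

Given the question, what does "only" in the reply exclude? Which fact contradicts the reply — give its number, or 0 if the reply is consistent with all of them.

0

The question "What did ...?" targets the thing, so in the reply the focus falls on "the journal".
So "only" ranges over things; the rest (same agent, recipient, setting (Victor / Yusuf / on Tuesday)) is presupposed.
No listed fact shares that background with another thing. Nothing contradicts the reply.
(Fact (5) would refute a reading with focus on the setting — but that is not what the question asks.)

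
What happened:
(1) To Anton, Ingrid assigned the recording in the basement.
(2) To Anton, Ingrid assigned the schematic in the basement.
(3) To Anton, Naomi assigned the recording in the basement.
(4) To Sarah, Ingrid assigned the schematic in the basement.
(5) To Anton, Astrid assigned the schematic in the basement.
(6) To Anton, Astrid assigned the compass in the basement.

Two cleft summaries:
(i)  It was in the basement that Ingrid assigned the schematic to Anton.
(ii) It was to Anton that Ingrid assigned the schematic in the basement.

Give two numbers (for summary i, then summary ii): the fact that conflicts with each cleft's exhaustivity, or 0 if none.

0, 4

Summary (i) focuses "in the basement" (the setting); background Ingrid as agent and the schematic as thing and Anton as recipient. No fact matches that background with a different setting, so 0.
Summary (ii) focuses "Anton" (the recipient); background Ingrid as agent and the schematic as thing and in the basement as setting. Fact (4) matches that background with recipient = Sarah — refutes (ii).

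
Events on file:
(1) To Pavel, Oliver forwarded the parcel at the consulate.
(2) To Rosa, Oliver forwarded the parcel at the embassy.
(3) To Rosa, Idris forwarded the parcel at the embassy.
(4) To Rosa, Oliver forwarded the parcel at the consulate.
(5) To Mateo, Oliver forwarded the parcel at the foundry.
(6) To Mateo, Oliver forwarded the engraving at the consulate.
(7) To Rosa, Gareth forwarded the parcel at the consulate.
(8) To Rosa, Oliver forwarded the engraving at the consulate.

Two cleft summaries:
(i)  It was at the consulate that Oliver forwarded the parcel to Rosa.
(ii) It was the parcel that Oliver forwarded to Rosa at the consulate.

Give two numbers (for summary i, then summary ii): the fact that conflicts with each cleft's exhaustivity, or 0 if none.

(i): focus "at the consulate". Looking for agent = Oliver, thing = the parcel, recipient = Rosa with some other setting — fact (2) has at the embassy there. Refuted.
(ii): focus "the parcel". Looking for agent = Oliver, recipient = Rosa, setting = at the consulate with some other thing — fact (8) has the engraving there. Refuted.

2, 8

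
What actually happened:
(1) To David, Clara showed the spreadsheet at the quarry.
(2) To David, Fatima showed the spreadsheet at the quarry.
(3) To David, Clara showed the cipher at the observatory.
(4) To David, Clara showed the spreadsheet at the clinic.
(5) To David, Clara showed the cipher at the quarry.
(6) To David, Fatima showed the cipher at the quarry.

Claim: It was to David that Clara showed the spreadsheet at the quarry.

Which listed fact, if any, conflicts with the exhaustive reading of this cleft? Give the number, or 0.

0

Focus of the cleft: "David" (the recipient). Presupposed background: same agent, thing, setting (Clara / the spreadsheet / at the quarry).
The exhaustive reading says no other recipient fits that background.
Every other fact differs from the presupposition on some backgrounded slot, so none challenges the exhaustivity.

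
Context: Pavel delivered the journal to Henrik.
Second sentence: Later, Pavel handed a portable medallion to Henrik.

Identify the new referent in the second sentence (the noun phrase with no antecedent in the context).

"Pavel" and "Henrik" in the second sentence are given — already mentioned in the context.
"a portable medallion" has no antecedent in the context; it is discourse-new (the indefinite article also signals a new referent).

a portable medallion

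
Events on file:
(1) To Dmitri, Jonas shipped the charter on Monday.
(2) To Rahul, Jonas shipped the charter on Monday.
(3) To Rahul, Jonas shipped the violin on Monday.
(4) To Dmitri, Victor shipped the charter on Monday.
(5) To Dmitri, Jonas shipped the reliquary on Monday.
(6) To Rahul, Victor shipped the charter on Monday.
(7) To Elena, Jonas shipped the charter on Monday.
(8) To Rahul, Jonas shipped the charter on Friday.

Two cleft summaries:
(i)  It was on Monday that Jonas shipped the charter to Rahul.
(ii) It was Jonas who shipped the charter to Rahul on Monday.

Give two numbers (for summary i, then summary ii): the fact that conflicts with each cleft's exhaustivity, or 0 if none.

8, 6

Summary (i) focuses "on Monday" (the setting); background Jonas as agent and the charter as thing and Rahul as recipient. Fact (8) matches that background with setting = on Friday — refutes (i).
Summary (ii) focuses "Jonas" (the agent); background the charter as thing and Rahul as recipient and on Monday as setting. Fact (6) matches that background with agent = Victor — refutes (ii).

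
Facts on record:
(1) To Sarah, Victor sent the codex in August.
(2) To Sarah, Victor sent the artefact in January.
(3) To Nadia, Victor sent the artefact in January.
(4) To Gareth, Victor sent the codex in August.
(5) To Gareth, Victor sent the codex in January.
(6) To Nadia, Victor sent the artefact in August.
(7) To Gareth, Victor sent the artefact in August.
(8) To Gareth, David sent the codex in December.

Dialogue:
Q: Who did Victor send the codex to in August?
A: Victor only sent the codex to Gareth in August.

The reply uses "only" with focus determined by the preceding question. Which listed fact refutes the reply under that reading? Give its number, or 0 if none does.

1

Answering "Who did ... to ...?" puts focus on the recipient — here, "Gareth".
So "only" ranges over recipients; the rest (same agent, thing, setting (Victor / the codex / in August)) is presupposed.
Fact (1) keeps same agent, thing, setting (Victor / the codex / in August) but has recipient = Sarah; that refutes the reply.
(Fact (7) would refute a reading with focus on the thing — but that is not what the question asks.)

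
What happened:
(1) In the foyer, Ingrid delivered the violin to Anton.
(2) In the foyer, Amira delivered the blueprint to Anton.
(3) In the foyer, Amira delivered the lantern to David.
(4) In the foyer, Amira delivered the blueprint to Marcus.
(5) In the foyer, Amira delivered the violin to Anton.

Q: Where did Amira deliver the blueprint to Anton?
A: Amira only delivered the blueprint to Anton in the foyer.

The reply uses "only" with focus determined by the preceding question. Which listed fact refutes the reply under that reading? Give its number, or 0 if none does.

0

The question "Where did ...?" targets the setting, so in the reply the focus falls on "in the foyer".
So "only" ranges over settings; the rest (agent = Amira, thing = the blueprint, recipient = Anton) is presupposed.
No listed fact shares that background with another setting. Nothing contradicts the reply.
(Fact (5) would refute a reading with focus on the thing — but that is not what the question asks.)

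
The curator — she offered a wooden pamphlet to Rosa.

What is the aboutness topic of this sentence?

the curator

The construction explicitly marks "the curator" as what the sentence is about — the topic.
The remainder of the clause is the comment (what is said about the topic).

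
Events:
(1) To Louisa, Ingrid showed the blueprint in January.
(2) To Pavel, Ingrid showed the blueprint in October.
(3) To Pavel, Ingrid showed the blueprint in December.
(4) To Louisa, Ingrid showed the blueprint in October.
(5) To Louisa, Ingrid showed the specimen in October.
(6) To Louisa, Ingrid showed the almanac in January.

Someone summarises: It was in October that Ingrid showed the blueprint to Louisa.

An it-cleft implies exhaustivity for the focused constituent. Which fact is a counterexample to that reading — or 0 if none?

Focus of the cleft: "in October" (the setting). Presupposed background: Ingrid as agent and the blueprint as thing and Louisa as recipient.
The exhaustive reading says no other setting fits that background.
But fact (1) also has Ingrid as agent and the blueprint as thing and Louisa as recipient, with setting = in January — so the exhaustive reading fails.

1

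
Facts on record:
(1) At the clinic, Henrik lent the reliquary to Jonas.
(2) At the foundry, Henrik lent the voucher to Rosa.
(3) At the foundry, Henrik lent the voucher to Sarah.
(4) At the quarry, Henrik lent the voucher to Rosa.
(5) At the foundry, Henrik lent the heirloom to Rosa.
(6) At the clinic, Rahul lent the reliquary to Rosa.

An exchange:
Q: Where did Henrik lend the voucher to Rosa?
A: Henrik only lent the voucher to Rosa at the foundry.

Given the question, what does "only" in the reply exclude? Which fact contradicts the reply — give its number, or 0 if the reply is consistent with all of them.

The question "Where did ...?" targets the setting, so in the reply the focus falls on "at the foundry".
"Only" then excludes alternative settings while the background — Henrik as agent and the voucher as thing and Rosa as recipient — is held fixed.
Fact (4) keeps Henrik as agent and the voucher as thing and Rosa as recipient but has setting = at the quarry; that refutes the reply.
(Fact (5) would refute a reading with focus on the thing — but that is not what the question asks.)

4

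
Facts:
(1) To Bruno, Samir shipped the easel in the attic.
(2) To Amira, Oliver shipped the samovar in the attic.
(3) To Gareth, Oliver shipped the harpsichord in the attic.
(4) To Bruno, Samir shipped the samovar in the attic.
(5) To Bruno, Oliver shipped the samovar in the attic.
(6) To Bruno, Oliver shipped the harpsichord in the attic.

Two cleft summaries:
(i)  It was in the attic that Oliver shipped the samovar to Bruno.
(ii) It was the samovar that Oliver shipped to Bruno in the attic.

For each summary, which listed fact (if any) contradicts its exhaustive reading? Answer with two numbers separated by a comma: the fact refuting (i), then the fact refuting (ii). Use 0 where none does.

0, 6

(i): focus "in the attic". No fact shares same agent, thing, recipient (Oliver / the samovar / Bruno) with a different setting. 0.
(ii): focus "the samovar". Looking for same agent, recipient, setting (Oliver / Bruno / in the attic) with some other thing — fact (6) has the harpsichord there. Refuted.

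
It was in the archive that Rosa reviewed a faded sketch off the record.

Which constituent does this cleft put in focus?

In an it-cleft "It was X that/who ...", the clefted constituent X is the focus; the that/who-clause expresses the presupposed open proposition.
Here the focus is "in the archive". The backgrounded (presupposed) material includes "Rosa", "a faded sketch" and "off the record".

in the archive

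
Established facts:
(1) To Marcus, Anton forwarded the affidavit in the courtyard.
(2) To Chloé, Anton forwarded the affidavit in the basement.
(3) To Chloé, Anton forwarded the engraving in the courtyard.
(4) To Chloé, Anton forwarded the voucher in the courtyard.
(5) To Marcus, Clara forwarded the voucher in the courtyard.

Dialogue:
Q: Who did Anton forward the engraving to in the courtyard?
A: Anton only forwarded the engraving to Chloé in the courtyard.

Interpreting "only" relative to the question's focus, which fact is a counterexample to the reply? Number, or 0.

0

Answering "Who did ... to ...?" puts focus on the recipient — here, "Chloé".
So "only" ranges over recipients; the rest (agent = Anton, thing = the engraving, setting = in the courtyard) is presupposed.
No listed fact shares that background with another recipient. Nothing contradicts the reply.
(Fact (4) would refute a reading with focus on the thing — but that is not what the question asks.)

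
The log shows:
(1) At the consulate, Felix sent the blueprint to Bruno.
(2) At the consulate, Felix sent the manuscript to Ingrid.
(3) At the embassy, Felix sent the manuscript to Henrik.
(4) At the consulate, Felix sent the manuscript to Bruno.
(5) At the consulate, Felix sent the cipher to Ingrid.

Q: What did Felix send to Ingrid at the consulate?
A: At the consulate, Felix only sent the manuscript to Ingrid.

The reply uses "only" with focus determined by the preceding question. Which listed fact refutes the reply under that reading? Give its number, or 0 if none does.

The question "What did ...?" targets the thing, so in the reply the focus falls on "the manuscript".
"Only" then excludes alternative things while the background — Felix as agent and Ingrid as recipient and at the consulate as setting — is held fixed.
Fact (5) shares the background with a different thing (the cipher) — counterexample.
(Fact (4) would refute a reading with focus on the recipient — but that is not what the question asks.)

5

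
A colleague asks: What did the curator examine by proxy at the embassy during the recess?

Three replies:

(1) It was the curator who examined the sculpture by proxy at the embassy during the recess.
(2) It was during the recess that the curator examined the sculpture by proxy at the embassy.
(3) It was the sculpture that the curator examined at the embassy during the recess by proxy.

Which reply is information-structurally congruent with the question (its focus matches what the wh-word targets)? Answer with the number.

3

The question word "what" targets the direct object.
Option (1) clefts "the curator" — the subject (agent), not what was asked.
Option (2) clefts "during the recess" — the time, not what was asked.
Option (3) clefts "the sculpture" — that matches what the question asks about.
So the congruent reply is (3).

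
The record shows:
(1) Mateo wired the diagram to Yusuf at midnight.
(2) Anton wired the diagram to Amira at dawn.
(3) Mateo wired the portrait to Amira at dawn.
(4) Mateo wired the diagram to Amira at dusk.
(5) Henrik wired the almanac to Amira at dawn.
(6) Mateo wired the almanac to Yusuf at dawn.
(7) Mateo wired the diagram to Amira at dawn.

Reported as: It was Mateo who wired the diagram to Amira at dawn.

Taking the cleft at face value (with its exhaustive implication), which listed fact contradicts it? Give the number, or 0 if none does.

Focus of the cleft: "Mateo" (the agent). Presupposed background: the diagram as thing and Amira as recipient and at dawn as setting.
Exhaustivity: Mateo is the only agent satisfying that background.
Fact (2) shares the background but with agent = Anton; exhaustivity is violated.

2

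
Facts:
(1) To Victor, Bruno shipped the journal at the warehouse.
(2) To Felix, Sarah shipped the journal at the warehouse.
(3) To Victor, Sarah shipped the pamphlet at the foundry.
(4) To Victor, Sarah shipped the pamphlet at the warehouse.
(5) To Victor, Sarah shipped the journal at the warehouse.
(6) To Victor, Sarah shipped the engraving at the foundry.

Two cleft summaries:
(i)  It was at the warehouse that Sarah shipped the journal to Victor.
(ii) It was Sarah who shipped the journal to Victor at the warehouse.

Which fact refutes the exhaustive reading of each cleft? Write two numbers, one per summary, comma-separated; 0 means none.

0, 1

Summary (i) focuses "at the warehouse" (the setting); background Sarah as agent and the journal as thing and Victor as recipient. No fact matches that background with a different setting, so 0.
Summary (ii) focuses "Sarah" (the agent); background the journal as thing and Victor as recipient and at the warehouse as setting. Fact (1) matches that background with agent = Bruno — refutes (ii).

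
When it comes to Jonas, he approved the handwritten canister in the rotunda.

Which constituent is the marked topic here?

The construction explicitly marks "Jonas" as what the sentence is about — the topic.
The remainder of the clause is the comment (what is said about the topic).

Jonas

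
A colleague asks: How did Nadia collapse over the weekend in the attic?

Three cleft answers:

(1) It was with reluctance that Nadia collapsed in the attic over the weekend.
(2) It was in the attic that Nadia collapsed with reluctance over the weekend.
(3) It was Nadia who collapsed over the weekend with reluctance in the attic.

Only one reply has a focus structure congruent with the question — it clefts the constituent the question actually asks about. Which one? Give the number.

1

The question word "how" targets the manner.
Option (1) clefts "with reluctance" — that matches what the question asks about.
Option (2) clefts "in the attic" — the location, not what was asked.
Option (3) clefts "Nadia" — the subject (agent), not what was asked.
So the congruent reply is (1).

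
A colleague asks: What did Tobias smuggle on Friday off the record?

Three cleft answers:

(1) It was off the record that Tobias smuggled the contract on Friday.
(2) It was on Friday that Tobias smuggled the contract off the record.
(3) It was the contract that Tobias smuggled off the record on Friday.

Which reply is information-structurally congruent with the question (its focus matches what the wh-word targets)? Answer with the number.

The question word "what" targets the direct object.
Option (1) clefts "off the record" — the manner, not what was asked.
Option (2) clefts "on Friday" — the time, not what was asked.
Option (3) clefts "the contract" — that matches what the question asks about.
So the congruent reply is (3).

3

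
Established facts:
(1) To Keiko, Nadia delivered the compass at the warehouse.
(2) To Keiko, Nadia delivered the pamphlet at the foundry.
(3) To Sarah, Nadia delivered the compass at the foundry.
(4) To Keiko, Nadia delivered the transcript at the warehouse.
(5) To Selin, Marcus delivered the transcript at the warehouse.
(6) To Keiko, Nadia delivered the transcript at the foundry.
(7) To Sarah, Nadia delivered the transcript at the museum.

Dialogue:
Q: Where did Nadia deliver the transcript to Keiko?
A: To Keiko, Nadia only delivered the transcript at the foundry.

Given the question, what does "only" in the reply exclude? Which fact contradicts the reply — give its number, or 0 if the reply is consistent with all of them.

The question "Where did ...?" targets the setting, so in the reply the focus falls on "at the foundry".
So "only" ranges over settings; the rest (agent = Nadia, thing = the transcript, recipient = Keiko) is presupposed.
Fact (4) keeps agent = Nadia, thing = the transcript, recipient = Keiko but has setting = at the warehouse; that refutes the reply.
(Fact (2) would refute a reading with focus on the thing — but that is not what the question asks.)

4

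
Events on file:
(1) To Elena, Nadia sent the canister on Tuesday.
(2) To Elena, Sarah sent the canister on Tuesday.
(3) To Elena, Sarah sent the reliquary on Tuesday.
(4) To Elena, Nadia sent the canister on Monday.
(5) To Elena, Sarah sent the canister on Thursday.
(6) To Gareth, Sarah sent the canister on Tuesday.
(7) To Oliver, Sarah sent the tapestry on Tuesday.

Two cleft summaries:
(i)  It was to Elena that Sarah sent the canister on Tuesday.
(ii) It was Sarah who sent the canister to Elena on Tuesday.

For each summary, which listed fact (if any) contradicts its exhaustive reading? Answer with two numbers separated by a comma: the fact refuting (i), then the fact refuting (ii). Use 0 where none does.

6, 1

Summary (i) focuses "Elena" (the recipient); background agent = Sarah, thing = the canister, setting = on Tuesday. Fact (6) matches that background with recipient = Gareth — refutes (i).
Summary (ii) focuses "Sarah" (the agent); background thing = the canister, recipient = Elena, setting = on Tuesday. Fact (1) matches that background with agent = Nadia — refutes (ii).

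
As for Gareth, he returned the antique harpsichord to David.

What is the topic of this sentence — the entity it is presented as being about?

The construction explicitly marks "Gareth" as what the sentence is about — the topic.
The remainder of the clause is the comment (what is said about the topic).

Gareth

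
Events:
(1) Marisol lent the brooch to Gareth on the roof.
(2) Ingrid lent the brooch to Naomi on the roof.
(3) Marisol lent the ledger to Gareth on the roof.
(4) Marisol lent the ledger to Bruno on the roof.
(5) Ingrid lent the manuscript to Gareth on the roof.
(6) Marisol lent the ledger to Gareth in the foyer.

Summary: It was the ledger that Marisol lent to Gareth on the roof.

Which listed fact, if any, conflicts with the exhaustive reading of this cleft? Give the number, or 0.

1

The cleft puts "the ledger" in focus and presupposes the open proposition with same agent, recipient, setting (Marisol / Gareth / on the roof).
The exhaustive reading says no other thing fits that background.
But fact (1) also has same agent, recipient, setting (Marisol / Gareth / on the roof), with thing = the brooch — so the exhaustive reading fails.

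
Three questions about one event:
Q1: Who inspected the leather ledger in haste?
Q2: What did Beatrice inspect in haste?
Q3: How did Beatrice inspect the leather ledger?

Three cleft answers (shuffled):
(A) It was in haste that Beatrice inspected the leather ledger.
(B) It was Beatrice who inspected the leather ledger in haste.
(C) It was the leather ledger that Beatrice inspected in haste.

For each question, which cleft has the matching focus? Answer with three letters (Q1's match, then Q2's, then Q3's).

Q1 asks about the subject (agent); cleft (B) focuses "Beatrice", which is the subject (agent) — so Q1 → B.
Q2 asks about the direct object; cleft (C) focuses "the leather ledger", which is the direct object — so Q2 → C.
Q3 asks about the manner; cleft (A) focuses "in haste", which is the manner — so Q3 → A.
Mapping: Q1→B, Q2→C, Q3→A.

BCA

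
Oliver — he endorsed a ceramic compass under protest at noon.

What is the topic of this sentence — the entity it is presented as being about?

Oliver

The construction explicitly marks "Oliver" as what the sentence is about — the topic.
The remainder of the clause is the comment (what is said about the topic).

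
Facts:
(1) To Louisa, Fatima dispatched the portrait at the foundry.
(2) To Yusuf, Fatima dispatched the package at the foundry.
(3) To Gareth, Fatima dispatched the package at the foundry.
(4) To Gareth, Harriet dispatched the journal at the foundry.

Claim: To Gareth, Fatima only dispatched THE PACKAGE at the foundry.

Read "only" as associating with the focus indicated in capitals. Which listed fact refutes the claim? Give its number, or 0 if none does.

0

The capitals mark "the package" as focus. So "only" rules out other things, with the rest (Fatima as agent and Gareth as recipient and at the foundry as setting) as background.
No fact matches Fatima as agent and Gareth as recipient and at the foundry as setting with a different thing — every other fact differs on at least one backgrounded slot. So no fact refutes it.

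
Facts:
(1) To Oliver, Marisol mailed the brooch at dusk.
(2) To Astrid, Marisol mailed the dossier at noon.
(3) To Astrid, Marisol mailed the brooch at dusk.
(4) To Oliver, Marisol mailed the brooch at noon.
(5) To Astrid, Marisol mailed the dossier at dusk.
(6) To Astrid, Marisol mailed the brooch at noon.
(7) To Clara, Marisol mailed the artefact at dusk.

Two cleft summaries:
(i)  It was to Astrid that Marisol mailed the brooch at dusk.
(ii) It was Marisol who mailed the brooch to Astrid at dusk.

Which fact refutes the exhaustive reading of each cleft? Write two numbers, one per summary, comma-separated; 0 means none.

1, 0

Summary (i) focuses "Astrid" (the recipient); background same agent, thing, setting (Marisol / the brooch / at dusk). Fact (1) matches that background with recipient = Oliver — refutes (i).
Summary (ii) focuses "Marisol" (the agent); background same thing, recipient, setting (the brooch / Astrid / at dusk). No fact matches that background with a different agent, so 0.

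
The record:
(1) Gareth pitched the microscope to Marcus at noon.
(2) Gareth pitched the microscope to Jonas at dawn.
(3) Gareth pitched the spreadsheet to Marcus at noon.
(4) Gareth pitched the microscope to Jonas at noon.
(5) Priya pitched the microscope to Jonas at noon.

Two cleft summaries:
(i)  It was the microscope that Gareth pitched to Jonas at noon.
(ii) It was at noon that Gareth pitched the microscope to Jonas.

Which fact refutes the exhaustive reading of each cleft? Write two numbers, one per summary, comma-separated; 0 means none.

0, 2

(i): focus "the microscope". No fact shares agent = Gareth, recipient = Jonas, setting = at noon with a different thing. 0.
(ii): focus "at noon". Looking for agent = Gareth, thing = the microscope, recipient = Jonas with some other setting — fact (2) has at dawn there. Refuted.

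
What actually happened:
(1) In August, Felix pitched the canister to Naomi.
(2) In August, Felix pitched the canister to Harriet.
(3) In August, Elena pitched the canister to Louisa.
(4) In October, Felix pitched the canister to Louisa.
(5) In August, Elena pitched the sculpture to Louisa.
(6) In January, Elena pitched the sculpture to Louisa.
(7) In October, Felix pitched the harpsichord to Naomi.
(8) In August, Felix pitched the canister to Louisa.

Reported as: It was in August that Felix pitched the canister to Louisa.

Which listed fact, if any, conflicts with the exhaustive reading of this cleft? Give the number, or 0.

The cleft puts "in August" in focus and presupposes the open proposition with agent = Felix, thing = the canister, recipient = Louisa.
Exhaustivity: in August is the only setting satisfying that background.
Fact (4) shares the background but with setting = in October; exhaustivity is violated.

4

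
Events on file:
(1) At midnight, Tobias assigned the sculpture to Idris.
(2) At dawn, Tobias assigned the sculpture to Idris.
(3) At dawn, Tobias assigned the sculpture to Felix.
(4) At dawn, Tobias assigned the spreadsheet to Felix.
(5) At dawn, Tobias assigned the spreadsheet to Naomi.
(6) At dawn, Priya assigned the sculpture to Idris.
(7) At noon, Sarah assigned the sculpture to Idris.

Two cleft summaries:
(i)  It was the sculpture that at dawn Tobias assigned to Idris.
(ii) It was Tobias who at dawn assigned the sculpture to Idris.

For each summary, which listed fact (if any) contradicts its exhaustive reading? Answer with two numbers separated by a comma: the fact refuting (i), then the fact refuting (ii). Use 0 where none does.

0, 6

(i): focus "the sculpture". No fact shares agent = Tobias, recipient = Idris, setting = at dawn with a different thing. 0.
(ii): focus "Tobias". Looking for thing = the sculpture, recipient = Idris, setting = at dawn with some other agent — fact (6) has Priya there. Refuted.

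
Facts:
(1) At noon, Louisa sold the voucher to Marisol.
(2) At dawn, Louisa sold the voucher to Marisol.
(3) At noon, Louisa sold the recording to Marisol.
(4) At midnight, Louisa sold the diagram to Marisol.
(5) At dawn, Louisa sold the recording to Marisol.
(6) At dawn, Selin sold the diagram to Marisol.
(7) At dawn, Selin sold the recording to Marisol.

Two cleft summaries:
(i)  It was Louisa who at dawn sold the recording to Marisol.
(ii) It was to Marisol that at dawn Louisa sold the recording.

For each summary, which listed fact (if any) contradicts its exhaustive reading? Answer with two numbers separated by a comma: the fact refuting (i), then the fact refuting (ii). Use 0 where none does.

(i): focus "Louisa". Looking for the recording as thing and Marisol as recipient and at dawn as setting with some other agent — fact (7) has Selin there. Refuted.
(ii): focus "Marisol". No fact shares Louisa as agent and the recording as thing and at dawn as setting with a different recipient. 0.

7, 0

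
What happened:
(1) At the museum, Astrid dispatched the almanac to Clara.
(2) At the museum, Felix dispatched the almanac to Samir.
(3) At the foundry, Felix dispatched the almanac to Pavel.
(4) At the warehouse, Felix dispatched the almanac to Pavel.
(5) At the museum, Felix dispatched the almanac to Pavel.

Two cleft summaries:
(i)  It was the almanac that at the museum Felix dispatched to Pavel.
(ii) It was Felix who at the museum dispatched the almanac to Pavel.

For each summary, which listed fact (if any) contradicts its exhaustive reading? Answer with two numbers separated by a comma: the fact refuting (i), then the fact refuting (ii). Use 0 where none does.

0, 0

(i): focus "the almanac". No fact shares agent = Felix, recipient = Pavel, setting = at the museum with a different thing. 0.
(ii): focus "Felix". No fact shares thing = the almanac, recipient = Pavel, setting = at the museum with a different agent. 0.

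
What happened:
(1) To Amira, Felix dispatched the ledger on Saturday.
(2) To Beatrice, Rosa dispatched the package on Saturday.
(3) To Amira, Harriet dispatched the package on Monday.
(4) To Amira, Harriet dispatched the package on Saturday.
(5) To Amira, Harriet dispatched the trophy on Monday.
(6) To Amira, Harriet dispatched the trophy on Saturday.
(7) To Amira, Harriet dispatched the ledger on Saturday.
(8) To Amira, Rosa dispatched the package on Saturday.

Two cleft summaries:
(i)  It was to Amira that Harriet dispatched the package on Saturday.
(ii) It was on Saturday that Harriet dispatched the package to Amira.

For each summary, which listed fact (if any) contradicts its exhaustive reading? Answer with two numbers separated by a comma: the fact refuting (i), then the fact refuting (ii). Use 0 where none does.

0, 3

(i): focus "Amira". No fact shares same agent, thing, setting (Harriet / the package / on Saturday) with a different recipient. 0.
(ii): focus "on Saturday". Looking for same agent, thing, recipient (Harriet / the package / Amira) with some other setting — fact (3) has on Monday there. Refuted.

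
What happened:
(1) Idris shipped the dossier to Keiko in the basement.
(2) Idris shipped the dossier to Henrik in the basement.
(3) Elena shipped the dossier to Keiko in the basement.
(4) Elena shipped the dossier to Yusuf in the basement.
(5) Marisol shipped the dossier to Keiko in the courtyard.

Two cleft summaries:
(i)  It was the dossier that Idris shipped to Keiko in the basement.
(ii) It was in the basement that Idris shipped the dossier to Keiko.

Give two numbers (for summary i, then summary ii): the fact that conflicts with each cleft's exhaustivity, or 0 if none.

0, 0

Summary (i) focuses "the dossier" (the thing); background same agent, recipient, setting (Idris / Keiko / in the basement). No fact matches that background with a different thing, so 0.
Summary (ii) focuses "in the basement" (the setting); background same agent, thing, recipient (Idris / the dossier / Keiko). No fact matches that background with a different setting, so 0.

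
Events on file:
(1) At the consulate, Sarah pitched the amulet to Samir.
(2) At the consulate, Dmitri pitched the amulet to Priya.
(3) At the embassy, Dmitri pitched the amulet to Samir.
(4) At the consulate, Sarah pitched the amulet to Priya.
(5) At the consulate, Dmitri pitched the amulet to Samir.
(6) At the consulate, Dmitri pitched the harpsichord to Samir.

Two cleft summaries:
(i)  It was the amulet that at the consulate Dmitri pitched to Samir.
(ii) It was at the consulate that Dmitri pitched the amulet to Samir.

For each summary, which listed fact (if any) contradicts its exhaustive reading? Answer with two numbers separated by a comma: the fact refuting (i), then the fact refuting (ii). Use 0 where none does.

(i): focus "the amulet". Looking for Dmitri as agent and Samir as recipient and at the consulate as setting with some other thing — fact (6) has the harpsichord there. Refuted.
(ii): focus "at the consulate". Looking for Dmitri as agent and the amulet as thing and Samir as recipient with some other setting — fact (3) has at the embassy there. Refuted.

6, 3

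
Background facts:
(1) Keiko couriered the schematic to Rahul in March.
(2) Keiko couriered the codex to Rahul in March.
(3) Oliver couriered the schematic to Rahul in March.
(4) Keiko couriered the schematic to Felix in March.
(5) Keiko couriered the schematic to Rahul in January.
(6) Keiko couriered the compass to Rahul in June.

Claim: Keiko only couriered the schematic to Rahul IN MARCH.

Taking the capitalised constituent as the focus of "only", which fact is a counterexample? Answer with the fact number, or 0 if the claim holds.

Focus (in capitals) is "in March" — the setting. "Only" excludes alternative settings while holding fixed agent = Keiko, thing = the schematic, recipient = Rahul.
Fact (5) shares the background but differs in setting (in January) — a counterexample.

5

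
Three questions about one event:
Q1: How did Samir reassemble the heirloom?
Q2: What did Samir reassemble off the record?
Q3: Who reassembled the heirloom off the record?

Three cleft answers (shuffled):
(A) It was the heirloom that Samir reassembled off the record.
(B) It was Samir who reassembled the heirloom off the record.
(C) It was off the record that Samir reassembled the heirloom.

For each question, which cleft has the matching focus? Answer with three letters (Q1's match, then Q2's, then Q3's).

CAB

Q1 asks about the manner; cleft (C) focuses "off the record", which is the manner — so Q1 → C.
Q2 asks about the direct object; cleft (A) focuses "the heirloom", which is the direct object — so Q2 → A.
Q3 asks about the subject (agent); cleft (B) focuses "Samir", which is the subject (agent) — so Q3 → B.
Mapping: Q1→C, Q2→A, Q3→B.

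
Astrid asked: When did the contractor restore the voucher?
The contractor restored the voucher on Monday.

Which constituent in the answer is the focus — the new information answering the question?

The wh-word "when" asks about the time.
In the answer, "the contractor" and "the voucher" are given — repeated from the question.
The constituent filling the time gap is "on Monday"; that is the focus and would carry nuclear stress.

on Monday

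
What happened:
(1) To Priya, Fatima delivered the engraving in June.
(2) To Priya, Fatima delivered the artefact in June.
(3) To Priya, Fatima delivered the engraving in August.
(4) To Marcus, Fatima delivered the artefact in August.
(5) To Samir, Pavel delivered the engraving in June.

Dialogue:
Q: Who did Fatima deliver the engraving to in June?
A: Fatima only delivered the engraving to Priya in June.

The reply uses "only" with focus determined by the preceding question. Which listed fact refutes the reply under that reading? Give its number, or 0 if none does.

0

Answering "Who did ... to ...?" puts focus on the recipient — here, "Priya".
So "only" ranges over recipients; the rest (agent = Fatima, thing = the engraving, setting = in June) is presupposed.
No listed fact shares that background with another recipient. Nothing contradicts the reply.
(Fact (2) would refute a reading with focus on the thing — but that is not what the question asks.)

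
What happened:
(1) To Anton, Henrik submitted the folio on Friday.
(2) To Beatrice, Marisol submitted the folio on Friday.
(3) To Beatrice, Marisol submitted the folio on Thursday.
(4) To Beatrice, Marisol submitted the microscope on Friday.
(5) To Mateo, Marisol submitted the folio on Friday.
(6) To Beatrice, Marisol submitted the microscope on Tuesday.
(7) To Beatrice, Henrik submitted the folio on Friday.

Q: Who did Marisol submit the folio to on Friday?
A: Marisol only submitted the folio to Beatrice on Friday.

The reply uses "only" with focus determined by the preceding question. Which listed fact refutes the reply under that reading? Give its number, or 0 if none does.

5

The question "Who did ... to ...?" targets the recipient, so in the reply the focus falls on "Beatrice".
"Only" then excludes alternative recipients while the background — same agent, thing, setting (Marisol / the folio / on Friday) — is held fixed.
Fact (5) shares the background with a different recipient (Mateo) — counterexample.
(Fact (3) would refute a reading with focus on the setting — but that is not what the question asks.)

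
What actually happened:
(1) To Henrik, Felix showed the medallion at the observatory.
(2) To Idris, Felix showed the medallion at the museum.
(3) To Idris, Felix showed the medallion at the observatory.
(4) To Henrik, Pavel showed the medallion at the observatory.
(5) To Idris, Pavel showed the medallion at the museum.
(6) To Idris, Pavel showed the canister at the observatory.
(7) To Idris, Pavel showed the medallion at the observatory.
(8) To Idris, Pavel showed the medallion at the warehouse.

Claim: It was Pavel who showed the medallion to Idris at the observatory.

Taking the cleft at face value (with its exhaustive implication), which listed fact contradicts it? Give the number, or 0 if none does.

3

Focus of the cleft: "Pavel" (the agent). Presupposed background: same thing, recipient, setting (the medallion / Idris / at the observatory).
The exhaustive reading says no other agent fits that background.
Fact (3) shares the background but with agent = Felix; exhaustivity is violated.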